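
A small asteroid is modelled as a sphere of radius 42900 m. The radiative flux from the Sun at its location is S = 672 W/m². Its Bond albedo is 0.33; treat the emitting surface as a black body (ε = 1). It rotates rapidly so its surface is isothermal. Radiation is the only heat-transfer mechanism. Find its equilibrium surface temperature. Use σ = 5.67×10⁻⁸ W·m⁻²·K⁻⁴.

At equilibrium, absorbed power = emitted power.
Absorbing cross-section = πr² = 5.782×10⁹ m²; emitting surface = 4πr² = 2.313×10¹⁰ m² (ratio 4).
(1−a)S·A_cross = εσ·A_surf·T⁴  ⇒  T⁴ = (1−a)S/(4σ).
T⁴ = 0.670·672/(4·5.67×10⁻⁸) = 1.985×10⁹ K⁴.
T = (1.985×10⁹)^(1/4).

T ≈ 211 K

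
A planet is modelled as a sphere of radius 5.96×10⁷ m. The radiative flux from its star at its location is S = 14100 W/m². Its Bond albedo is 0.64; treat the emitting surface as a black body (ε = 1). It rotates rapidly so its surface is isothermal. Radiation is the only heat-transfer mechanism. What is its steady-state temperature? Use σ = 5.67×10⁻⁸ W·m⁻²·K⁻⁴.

T ≈ 387 K

At equilibrium, absorbed power = emitted power.
Absorbing cross-section = πr² = 1.116×10¹⁶ m²; emitting surface = 4πr² = 4.464×10¹⁶ m² (ratio 4).
(1−a)S·A_cross = εσ·A_surf·T⁴  ⇒  T⁴ = (1−a)S/(4σ).
T⁴ = 0.360·14100/(4·5.67×10⁻⁸) = 2.238×10¹⁰ K⁴.
T = (2.238×10¹⁰)^(1/4).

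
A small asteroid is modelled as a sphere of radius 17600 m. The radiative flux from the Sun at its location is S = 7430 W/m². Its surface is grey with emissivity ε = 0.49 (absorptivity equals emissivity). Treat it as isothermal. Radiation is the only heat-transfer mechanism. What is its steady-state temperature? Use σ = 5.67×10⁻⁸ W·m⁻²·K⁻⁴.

At equilibrium, absorbed power = emitted power.
Absorbing cross-section = πr² = 9.731×10⁸ m²; emitting surface = 4πr² = 3.893×10⁹ m² (ratio 4).
εS·A_cross = εσ·A_surf·T⁴  ⇒  T⁴ = S/(4σ)   (ε cancels).
T⁴ = 7430/(4·5.67×10⁻⁸) = 3.276×10¹⁰ K⁴.
T = (3.276×10¹⁰)^(1/4).

T ≈ 425 K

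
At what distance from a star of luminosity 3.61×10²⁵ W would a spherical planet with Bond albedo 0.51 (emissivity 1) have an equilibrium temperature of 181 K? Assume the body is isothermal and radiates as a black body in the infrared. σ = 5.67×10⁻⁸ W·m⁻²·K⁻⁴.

d ≈ 7.60×10¹⁰ m

For an isothermal black-emitting sphere, (1−a)S·πr² = σ·4πr²·T⁴ ⇒ S = 4σT⁴/(1−a).
S = 4·5.67×10⁻⁸·(181)⁴/0.490 = 496.8 W/m².
Flux falls as S = L/(4πd²), so d = √(L/(4πS)) = √(3.61×10²⁵/(4π·496.8)).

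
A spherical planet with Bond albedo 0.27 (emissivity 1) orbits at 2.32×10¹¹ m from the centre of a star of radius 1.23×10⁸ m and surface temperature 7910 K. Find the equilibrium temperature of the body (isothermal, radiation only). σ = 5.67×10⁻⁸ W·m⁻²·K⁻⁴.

The star's surface emits σT_*⁴; at distance d the flux is S = σT_*⁴(R_*/d)².
S = 5.67×10⁻⁸·(7910)⁴·(1.23×10⁸/2.32×10¹¹)² = 62.39 W/m².
For an isothermal sphere T⁴ = (1−a)S/(4σ) = 2.008×10⁸ K⁴.

T ≈ 119 K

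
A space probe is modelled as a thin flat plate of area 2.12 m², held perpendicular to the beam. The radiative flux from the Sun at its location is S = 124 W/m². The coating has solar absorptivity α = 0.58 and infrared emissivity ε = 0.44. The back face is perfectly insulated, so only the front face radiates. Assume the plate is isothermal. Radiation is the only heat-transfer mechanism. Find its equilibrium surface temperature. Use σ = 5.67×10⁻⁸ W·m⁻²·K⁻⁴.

At equilibrium, absorbed power = emitted power.
Absorbing cross-section = A = 2.120 m²; emitting surface = A = 2.120 m² (ratio 1).
αS·A_cross = εσ·A_surf·T⁴  ⇒  T⁴ = αS/(ε·1σ).
T⁴ = 0.580·124/(0.44·1·5.67×10⁻⁸) = 2.883×10⁹ K⁴.
T = (2.883×10⁹)^(1/4).

T ≈ 232 K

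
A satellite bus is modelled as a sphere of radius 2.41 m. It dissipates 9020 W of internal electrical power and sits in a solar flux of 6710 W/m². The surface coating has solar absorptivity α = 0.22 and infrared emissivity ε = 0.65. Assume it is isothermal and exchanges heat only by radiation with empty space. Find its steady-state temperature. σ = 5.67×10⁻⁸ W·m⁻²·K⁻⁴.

T ≈ 340 K

At steady state, absorbed solar power + internal power = radiated power.
Absorbed: α·S·A_cross = 0.22·6710·18.25 = 26940 W (cross-section πr²).
Total input = 26940 + 9020 = 35960 W.
Radiated: εσ·A_surf·T⁴ with A_surf = 4πr² = 72.99 m².
T⁴ = 35960/(0.65·5.67×10⁻⁸·72.99) = 1.337×10¹⁰ K⁴.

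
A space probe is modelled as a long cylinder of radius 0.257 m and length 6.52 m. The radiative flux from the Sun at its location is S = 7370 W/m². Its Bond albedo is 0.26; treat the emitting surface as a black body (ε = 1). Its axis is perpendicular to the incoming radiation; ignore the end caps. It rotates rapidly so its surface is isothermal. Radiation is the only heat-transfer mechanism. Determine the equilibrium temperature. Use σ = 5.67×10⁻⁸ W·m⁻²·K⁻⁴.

T ≈ 418 K

At equilibrium, absorbed power = emitted power.
Absorbing cross-section = 2rL = 3.351 m²; emitting surface = 2πrL = 10.53 m² (ratio π).
(1−a)S·A_cross = εσ·A_surf·T⁴  ⇒  T⁴ = (1−a)S/(πσ).
T⁴ = 0.740·7370/(π·5.67×10⁻⁸) = 3.062×10¹⁰ K⁴.
T = (3.062×10¹⁰)^(1/4).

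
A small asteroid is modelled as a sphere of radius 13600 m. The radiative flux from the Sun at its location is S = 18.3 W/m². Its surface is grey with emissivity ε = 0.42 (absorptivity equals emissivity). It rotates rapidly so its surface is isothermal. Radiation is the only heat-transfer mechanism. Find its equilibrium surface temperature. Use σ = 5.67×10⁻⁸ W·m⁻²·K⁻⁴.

At equilibrium, absorbed power = emitted power.
Absorbing cross-section = πr² = 5.811×10⁸ m²; emitting surface = 4πr² = 2.324×10⁹ m² (ratio 4).
εS·A_cross = εσ·A_surf·T⁴  ⇒  T⁴ = S/(4σ)   (ε cancels).
T⁴ = 18.3/(4·5.67×10⁻⁸) = 8.069×10⁷ K⁴.
T = (8.069×10⁷)^(1/4).

T ≈ 94.8 K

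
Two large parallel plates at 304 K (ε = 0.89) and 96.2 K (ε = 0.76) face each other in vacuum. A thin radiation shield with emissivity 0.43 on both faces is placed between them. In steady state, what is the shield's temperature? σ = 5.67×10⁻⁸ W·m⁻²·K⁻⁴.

T_s ≈ 259 K

In steady state the net flux on the hot side equals that on the cold side.
σ(T₁⁴−T_s⁴)/D₁ = σ(T_s⁴−T₂⁴)/D₂, with D₁ = 1/ε₁+1/ε_s−1 = 2.449, D₂ = 1/ε_s+1/ε₂−1 = 2.641.
Solve for T_s⁴: T_s⁴ = (D₂·T₁⁴ + D₁·T₂⁴)/(D₁+D₂) = 4.473×10⁹ K⁴.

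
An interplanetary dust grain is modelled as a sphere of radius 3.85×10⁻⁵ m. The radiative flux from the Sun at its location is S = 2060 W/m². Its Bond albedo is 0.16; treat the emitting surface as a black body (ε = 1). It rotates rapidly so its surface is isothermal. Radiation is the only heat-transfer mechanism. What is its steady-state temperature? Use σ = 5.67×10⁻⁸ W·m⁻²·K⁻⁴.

T ≈ 296 K

At equilibrium, absorbed power = emitted power.
Absorbing cross-section = πr² = 4.657×10⁻⁹ m²; emitting surface = 4πr² = 1.863×10⁻⁸ m² (ratio 4).
(1−a)S·A_cross = εσ·A_surf·T⁴  ⇒  T⁴ = (1−a)S/(4σ).
T⁴ = 0.840·2060/(4·5.67×10⁻⁸) = 7.630×10⁹ K⁴.
T = (7.630×10⁹)^(1/4).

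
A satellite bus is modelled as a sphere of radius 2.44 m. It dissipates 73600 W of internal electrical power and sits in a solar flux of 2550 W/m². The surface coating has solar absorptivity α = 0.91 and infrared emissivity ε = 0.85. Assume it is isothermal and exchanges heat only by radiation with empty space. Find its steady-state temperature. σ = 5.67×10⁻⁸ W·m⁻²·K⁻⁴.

T ≈ 424 K

At steady state, absorbed solar power + internal power = radiated power.
Absorbed: α·S·A_cross = 0.91·2550·18.70 = 43400 W (cross-section πr²).
Total input = 43400 + 73600 = 1.170×10⁵ W.
Radiated: εσ·A_surf·T⁴ with A_surf = 4πr² = 74.82 m².
T⁴ = 1.170×10⁵/(0.85·5.67×10⁻⁸·74.82) = 3.245×10¹⁰ K⁴.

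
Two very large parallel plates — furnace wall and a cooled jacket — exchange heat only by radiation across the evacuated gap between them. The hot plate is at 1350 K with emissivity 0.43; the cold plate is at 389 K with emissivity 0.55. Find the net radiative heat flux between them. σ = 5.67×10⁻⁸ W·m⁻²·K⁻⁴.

For two infinite grey parallel plates, q = σ(T₁⁴ − T₂⁴)/(1/ε₁ + 1/ε₂ − 1).
T₁⁴ − T₂⁴ = 3.322×10¹² − 2.290×10¹⁰ = 3.299×10¹² K⁴.
1/ε₁ + 1/ε₂ − 1 = 2.326 + 1.818 − 1 = 3.144.
q = 5.67×10⁻⁸ × 3.299×10¹² / 3.144.

q ≈ 59500 W/m²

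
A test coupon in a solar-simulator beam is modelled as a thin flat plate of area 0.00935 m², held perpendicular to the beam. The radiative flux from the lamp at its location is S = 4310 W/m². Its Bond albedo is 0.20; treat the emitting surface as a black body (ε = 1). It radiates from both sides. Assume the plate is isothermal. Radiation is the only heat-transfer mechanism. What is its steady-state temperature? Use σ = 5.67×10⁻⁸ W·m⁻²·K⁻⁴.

At equilibrium, absorbed power = emitted power.
Absorbing cross-section = A = 0.009350 m²; emitting surface = 2A = 0.01870 m² (ratio 2).
(1−a)S·A_cross = εσ·A_surf·T⁴  ⇒  T⁴ = (1−a)S/(2σ).
T⁴ = 0.800·4310/(2·5.67×10⁻⁸) = 3.041×10¹⁰ K⁴.
T = (3.041×10¹⁰)^(1/4).

T ≈ 418 K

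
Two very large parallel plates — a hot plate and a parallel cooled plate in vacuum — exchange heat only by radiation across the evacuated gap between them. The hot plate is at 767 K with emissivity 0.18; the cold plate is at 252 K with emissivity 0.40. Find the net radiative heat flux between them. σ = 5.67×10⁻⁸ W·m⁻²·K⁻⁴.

q ≈ 2750 W/m²

For two infinite grey parallel plates, q = σ(T₁⁴ − T₂⁴)/(1/ε₁ + 1/ε₂ − 1).
T₁⁴ − T₂⁴ = 3.461×10¹¹ − 4.033×10⁹ = 3.421×10¹¹ K⁴.
1/ε₁ + 1/ε₂ − 1 = 5.556 + 2.500 − 1 = 7.056.
q = 5.67×10⁻⁸ × 3.421×10¹¹ / 7.056.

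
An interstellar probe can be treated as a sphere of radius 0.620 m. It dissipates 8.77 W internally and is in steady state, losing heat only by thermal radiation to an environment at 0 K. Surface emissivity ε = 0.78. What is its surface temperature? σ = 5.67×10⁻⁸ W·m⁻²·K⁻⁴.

Steady state: internal power = radiated power, P = εσA T⁴.
Radiating area A = 4πr² = 4.831 m².
T⁴ = P/(εσA) = 8.77/(0.78·5.67×10⁻⁸·4.831) = 4.105×10⁷ K⁴.
T = (4.105×10⁷)^(1/4).

T ≈ 80.0 K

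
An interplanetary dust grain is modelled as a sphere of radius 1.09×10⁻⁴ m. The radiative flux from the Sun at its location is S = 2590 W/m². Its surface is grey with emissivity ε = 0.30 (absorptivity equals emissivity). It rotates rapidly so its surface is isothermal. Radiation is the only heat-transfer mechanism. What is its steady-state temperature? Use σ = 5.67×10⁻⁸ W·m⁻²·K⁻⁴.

T ≈ 327 K

At equilibrium, absorbed power = emitted power.
Absorbing cross-section = πr² = 3.733×10⁻⁸ m²; emitting surface = 4πr² = 1.493×10⁻⁷ m² (ratio 4).
εS·A_cross = εσ·A_surf·T⁴  ⇒  T⁴ = S/(4σ)   (ε cancels).
T⁴ = 2590/(4·5.67×10⁻⁸) = 1.142×10¹⁰ K⁴.
T = (1.142×10¹⁰)^(1/4).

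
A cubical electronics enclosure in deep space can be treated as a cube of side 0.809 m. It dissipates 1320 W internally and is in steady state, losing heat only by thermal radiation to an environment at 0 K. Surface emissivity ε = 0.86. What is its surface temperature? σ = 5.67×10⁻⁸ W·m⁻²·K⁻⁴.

T ≈ 288 K

Steady state: internal power = radiated power, P = εσA T⁴.
Radiating area A = 6L² = 3.927 m².
T⁴ = P/(εσA) = 1320/(0.86·5.67×10⁻⁸·3.927) = 6.894×10⁹ K⁴.
T = (6.894×10⁹)^(1/4).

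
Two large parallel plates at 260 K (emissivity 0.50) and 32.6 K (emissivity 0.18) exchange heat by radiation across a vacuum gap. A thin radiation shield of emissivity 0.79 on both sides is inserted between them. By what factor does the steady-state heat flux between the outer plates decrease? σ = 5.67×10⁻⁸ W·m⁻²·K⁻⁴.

Without shield: q₀ = σΔ(T⁴)/(1/ε₁+1/ε₂−1) with denominator 6.556.
With shield the two gaps are in series; the resistances add: (1/ε₁+1/ε_s−1)+(1/ε_s+1/ε₂−1) = 2.266+5.821 = 8.087.
Heat-flux ratio q₀/q = 8.087/6.556.

factor ≈ 1.23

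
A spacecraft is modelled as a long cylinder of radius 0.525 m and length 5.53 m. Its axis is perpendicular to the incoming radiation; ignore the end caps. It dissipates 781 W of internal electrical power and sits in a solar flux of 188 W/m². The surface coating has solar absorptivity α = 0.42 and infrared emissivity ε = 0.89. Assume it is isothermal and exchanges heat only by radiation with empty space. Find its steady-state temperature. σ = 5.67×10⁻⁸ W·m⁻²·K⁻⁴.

T ≈ 192 K

At steady state, absorbed solar power + internal power = radiated power.
Absorbed: α·S·A_cross = 0.42·188·5.807 = 458.5 W (cross-section 2rL).
Total input = 458.5 + 781 = 1239 W.
Radiated: εσ·A_surf·T⁴ with A_surf = 2πrL = 18.24 m².
T⁴ = 1239/(0.89·5.67×10⁻⁸·18.24) = 1.346×10⁹ K⁴.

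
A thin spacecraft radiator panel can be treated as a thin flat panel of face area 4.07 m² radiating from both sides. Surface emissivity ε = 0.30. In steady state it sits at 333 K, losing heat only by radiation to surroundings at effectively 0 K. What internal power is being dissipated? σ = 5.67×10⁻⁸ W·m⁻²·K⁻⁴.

Steady state: P = εσA T⁴.
A = 2·4.07 = 8.140 m²; T⁴ = (333)⁴ = 1.230×10¹⁰ K⁴.
P = 0.30 × 5.67×10⁻⁸ × 8.140 × 1.230×10¹⁰.

P ≈ 1700 W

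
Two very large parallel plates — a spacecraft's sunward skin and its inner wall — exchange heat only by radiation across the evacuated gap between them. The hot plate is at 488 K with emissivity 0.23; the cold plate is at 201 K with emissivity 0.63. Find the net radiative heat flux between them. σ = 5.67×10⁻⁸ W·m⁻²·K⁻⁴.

For two infinite grey parallel plates, q = σ(T₁⁴ − T₂⁴)/(1/ε₁ + 1/ε₂ − 1).
T₁⁴ − T₂⁴ = 5.671×10¹⁰ − 1.632×10⁹ = 5.508×10¹⁰ K⁴.
1/ε₁ + 1/ε₂ − 1 = 4.348 + 1.587 − 1 = 4.935.
q = 5.67×10⁻⁸ × 5.508×10¹⁰ / 4.935.

q ≈ 633 W/m²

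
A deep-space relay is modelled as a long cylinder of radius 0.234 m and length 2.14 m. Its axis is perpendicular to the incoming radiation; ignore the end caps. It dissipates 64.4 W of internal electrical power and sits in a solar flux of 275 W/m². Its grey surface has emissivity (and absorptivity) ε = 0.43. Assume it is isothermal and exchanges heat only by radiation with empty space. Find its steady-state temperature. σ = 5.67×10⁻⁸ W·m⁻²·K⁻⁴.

T ≈ 221 K

At steady state, absorbed solar power + internal power = radiated power.
Absorbed: α·S·A_cross = 0.43·275·1.002 = 118.4 W (cross-section 2rL).
Total input = 118.4 + 64.4 = 182.8 W.
Radiated: εσ·A_surf·T⁴ with A_surf = 2πrL = 3.146 m².
T⁴ = 182.8/(0.43·5.67×10⁻⁸·3.146) = 2.383×10⁹ K⁴.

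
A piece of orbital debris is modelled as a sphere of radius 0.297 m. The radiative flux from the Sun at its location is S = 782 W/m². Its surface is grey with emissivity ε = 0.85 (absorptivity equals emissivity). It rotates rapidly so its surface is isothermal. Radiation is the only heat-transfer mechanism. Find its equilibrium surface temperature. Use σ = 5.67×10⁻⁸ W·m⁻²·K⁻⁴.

T ≈ 242 K

At equilibrium, absorbed power = emitted power.
Absorbing cross-section = πr² = 0.2771 m²; emitting surface = 4πr² = 1.108 m² (ratio 4).
εS·A_cross = εσ·A_surf·T⁴  ⇒  T⁴ = S/(4σ)   (ε cancels).
T⁴ = 782/(4·5.67×10⁻⁸) = 3.448×10⁹ K⁴.
T = (3.448×10⁹)^(1/4).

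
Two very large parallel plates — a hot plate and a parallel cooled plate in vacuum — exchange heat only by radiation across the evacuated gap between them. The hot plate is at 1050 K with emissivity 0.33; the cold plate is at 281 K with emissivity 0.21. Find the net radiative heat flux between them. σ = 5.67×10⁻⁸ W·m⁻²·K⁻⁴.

For two infinite grey parallel plates, q = σ(T₁⁴ − T₂⁴)/(1/ε₁ + 1/ε₂ − 1).
T₁⁴ − T₂⁴ = 1.216×10¹² − 6.235×10⁹ = 1.209×10¹² K⁴.
1/ε₁ + 1/ε₂ − 1 = 3.030 + 4.762 − 1 = 6.792.
q = 5.67×10⁻⁸ × 1.209×10¹² / 6.792.

q ≈ 10100 W/m²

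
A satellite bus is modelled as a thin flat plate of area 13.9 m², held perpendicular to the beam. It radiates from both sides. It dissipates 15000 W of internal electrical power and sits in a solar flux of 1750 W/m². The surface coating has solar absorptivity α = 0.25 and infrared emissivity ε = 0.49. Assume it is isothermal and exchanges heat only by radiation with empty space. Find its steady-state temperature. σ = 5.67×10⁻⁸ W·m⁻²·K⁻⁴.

T ≈ 406 K

At steady state, absorbed solar power + internal power = radiated power.
Absorbed: α·S·A_cross = 0.25·1750·13.90 = 6081 W (cross-section A).
Total input = 6081 + 15000 = 21080 W.
Radiated: εσ·A_surf·T⁴ with A_surf = 2A = 27.80 m².
T⁴ = 21080/(0.49·5.67×10⁻⁸·27.80) = 2.729×10¹⁰ K⁴.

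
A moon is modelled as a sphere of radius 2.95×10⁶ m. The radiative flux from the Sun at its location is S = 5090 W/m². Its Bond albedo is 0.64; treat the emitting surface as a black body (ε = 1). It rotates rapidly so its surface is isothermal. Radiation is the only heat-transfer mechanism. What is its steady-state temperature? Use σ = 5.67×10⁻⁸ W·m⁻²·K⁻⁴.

At equilibrium, absorbed power = emitted power.
Absorbing cross-section = πr² = 2.734×10¹³ m²; emitting surface = 4πr² = 1.094×10¹⁴ m² (ratio 4).
(1−a)S·A_cross = εσ·A_surf·T⁴  ⇒  T⁴ = (1−a)S/(4σ).
T⁴ = 0.360·5090/(4·5.67×10⁻⁸) = 8.079×10⁹ K⁴.
T = (8.079×10⁹)^(1/4).

T ≈ 300 K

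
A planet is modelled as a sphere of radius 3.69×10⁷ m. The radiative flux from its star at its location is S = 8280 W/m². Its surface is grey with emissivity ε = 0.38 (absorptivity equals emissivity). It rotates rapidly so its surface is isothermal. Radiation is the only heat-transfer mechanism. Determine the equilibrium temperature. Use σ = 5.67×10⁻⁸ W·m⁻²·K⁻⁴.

T ≈ 437 K

At equilibrium, absorbed power = emitted power.
Absorbing cross-section = πr² = 4.278×10¹⁵ m²; emitting surface = 4πr² = 1.711×10¹⁶ m² (ratio 4).
εS·A_cross = εσ·A_surf·T⁴  ⇒  T⁴ = S/(4σ)   (ε cancels).
T⁴ = 8280/(4·5.67×10⁻⁸) = 3.651×10¹⁰ K⁴.
T = (3.651×10¹⁰)^(1/4).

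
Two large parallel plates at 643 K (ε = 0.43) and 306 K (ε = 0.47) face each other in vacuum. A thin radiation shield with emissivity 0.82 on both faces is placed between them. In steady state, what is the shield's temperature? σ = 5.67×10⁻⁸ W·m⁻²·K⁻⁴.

T_s ≈ 542 K

In steady state the net flux on the hot side equals that on the cold side.
σ(T₁⁴−T_s⁴)/D₁ = σ(T_s⁴−T₂⁴)/D₂, with D₁ = 1/ε₁+1/ε_s−1 = 2.545, D₂ = 1/ε_s+1/ε₂−1 = 2.347.
Solve for T_s⁴: T_s⁴ = (D₂·T₁⁴ + D₁·T₂⁴)/(D₁+D₂) = 8.657×10¹⁰ K⁴.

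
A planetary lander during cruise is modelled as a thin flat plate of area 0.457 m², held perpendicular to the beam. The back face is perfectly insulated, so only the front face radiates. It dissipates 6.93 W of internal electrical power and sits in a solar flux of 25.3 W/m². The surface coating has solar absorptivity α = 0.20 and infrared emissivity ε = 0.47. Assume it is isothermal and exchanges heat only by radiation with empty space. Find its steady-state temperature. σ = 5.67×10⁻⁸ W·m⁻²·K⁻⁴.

T ≈ 166 K

At steady state, absorbed solar power + internal power = radiated power.
Absorbed: α·S·A_cross = 0.20·25.3·0.4570 = 2.312 W (cross-section A).
Total input = 2.312 + 6.93 = 9.242 W.
Radiated: εσ·A_surf·T⁴ with A_surf = A = 0.4570 m².
T⁴ = 9.242/(0.47·5.67×10⁻⁸·0.4570) = 7.589×10⁸ K⁴.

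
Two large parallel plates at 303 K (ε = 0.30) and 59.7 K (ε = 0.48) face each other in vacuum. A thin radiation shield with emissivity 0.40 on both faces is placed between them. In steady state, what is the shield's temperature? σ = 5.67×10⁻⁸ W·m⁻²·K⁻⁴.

In steady state the net flux on the hot side equals that on the cold side.
σ(T₁⁴−T_s⁴)/D₁ = σ(T_s⁴−T₂⁴)/D₂, with D₁ = 1/ε₁+1/ε_s−1 = 4.833, D₂ = 1/ε_s+1/ε₂−1 = 3.583.
Solve for T_s⁴: T_s⁴ = (D₂·T₁⁴ + D₁·T₂⁴)/(D₁+D₂) = 3.596×10⁹ K⁴.

T_s ≈ 245 K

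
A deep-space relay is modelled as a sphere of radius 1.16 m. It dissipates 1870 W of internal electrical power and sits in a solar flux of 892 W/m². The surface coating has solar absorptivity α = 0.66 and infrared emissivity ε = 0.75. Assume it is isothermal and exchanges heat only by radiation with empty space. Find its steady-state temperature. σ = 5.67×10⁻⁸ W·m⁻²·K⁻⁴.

T ≈ 279 K

At steady state, absorbed solar power + internal power = radiated power.
Absorbed: α·S·A_cross = 0.66·892·4.227 = 2489 W (cross-section πr²).
Total input = 2489 + 1870 = 4359 W.
Radiated: εσ·A_surf·T⁴ with A_surf = 4πr² = 16.91 m².
T⁴ = 4359/(0.75·5.67×10⁻⁸·16.91) = 6.062×10⁹ K⁴.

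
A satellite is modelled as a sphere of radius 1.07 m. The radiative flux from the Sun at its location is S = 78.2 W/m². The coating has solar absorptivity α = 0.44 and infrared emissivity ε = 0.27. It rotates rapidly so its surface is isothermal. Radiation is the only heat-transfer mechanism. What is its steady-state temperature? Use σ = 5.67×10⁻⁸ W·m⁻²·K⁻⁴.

T ≈ 154 K

At equilibrium, absorbed power = emitted power.
Absorbing cross-section = πr² = 3.597 m²; emitting surface = 4πr² = 14.39 m² (ratio 4).
αS·A_cross = εσ·A_surf·T⁴  ⇒  T⁴ = αS/(ε·4σ).
T⁴ = 0.440·78.2/(0.27·4·5.67×10⁻⁸) = 5.619×10⁸ K⁴.
T = (5.619×10⁸)^(1/4).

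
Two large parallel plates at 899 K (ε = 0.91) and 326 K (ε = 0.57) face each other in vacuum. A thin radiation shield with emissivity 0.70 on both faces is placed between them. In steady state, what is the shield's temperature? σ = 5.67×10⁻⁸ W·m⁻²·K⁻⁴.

T_s ≈ 790 K

In steady state the net flux on the hot side equals that on the cold side.
σ(T₁⁴−T_s⁴)/D₁ = σ(T_s⁴−T₂⁴)/D₂, with D₁ = 1/ε₁+1/ε_s−1 = 1.527, D₂ = 1/ε_s+1/ε₂−1 = 2.183.
Solve for T_s⁴: T_s⁴ = (D₂·T₁⁴ + D₁·T₂⁴)/(D₁+D₂) = 3.889×10¹¹ K⁴.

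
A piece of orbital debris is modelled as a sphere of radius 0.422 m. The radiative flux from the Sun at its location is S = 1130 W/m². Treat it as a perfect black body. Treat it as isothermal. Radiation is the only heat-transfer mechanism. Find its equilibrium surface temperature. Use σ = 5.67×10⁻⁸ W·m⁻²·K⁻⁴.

T ≈ 266 K

At equilibrium, absorbed power = emitted power.
Absorbing cross-section = πr² = 0.5595 m²; emitting surface = 4πr² = 2.238 m² (ratio 4).
S·A_cross = εσ·A_surf·T⁴  ⇒  T⁴ = S/(4σ).
T⁴ = 1.00·1130/(4·5.67×10⁻⁸) = 4.982×10⁹ K⁴.
T = (4.982×10⁹)^(1/4).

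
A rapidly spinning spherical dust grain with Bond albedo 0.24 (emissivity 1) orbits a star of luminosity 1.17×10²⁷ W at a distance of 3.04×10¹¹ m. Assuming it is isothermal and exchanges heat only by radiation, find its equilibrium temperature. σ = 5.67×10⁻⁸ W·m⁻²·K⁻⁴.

First find the stellar flux at distance d: S = L/(4πd²) = 1.17×10²⁷/(4π·(3.04×10¹¹)²) = 1007 W/m².
For an isothermal sphere, absorbed (1−a)S·πr² = emitted σ·4πr²·T⁴, so T⁴ = (1−a)S/(4σ).
T⁴ = 0.760·1007/(4·5.67×10⁻⁸) = 3.376×10⁹ K⁴.

T ≈ 241 K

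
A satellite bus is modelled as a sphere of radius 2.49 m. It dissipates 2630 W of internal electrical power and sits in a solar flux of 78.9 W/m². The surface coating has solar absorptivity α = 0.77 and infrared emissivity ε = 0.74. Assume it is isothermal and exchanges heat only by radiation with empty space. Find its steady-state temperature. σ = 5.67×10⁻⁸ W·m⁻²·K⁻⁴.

At steady state, absorbed solar power + internal power = radiated power.
Absorbed: α·S·A_cross = 0.77·78.9·19.48 = 1183 W (cross-section πr²).
Total input = 1183 + 2630 = 3813 W.
Radiated: εσ·A_surf·T⁴ with A_surf = 4πr² = 77.91 m².
T⁴ = 3813/(0.74·5.67×10⁻⁸·77.91) = 1.166×10⁹ K⁴.

T ≈ 185 K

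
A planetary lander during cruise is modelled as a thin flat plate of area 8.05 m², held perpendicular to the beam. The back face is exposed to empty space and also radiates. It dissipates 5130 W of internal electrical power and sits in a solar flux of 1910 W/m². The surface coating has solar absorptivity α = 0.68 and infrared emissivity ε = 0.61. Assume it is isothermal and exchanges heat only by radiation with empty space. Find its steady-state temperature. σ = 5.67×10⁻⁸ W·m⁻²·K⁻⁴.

At steady state, absorbed solar power + internal power = radiated power.
Absorbed: α·S·A_cross = 0.68·1910·8.050 = 10460 W (cross-section A).
Total input = 10460 + 5130 = 15590 W.
Radiated: εσ·A_surf·T⁴ with A_surf = 2A = 16.10 m².
T⁴ = 15590/(0.61·5.67×10⁻⁸·16.10) = 2.799×10¹⁰ K⁴.

T ≈ 409 K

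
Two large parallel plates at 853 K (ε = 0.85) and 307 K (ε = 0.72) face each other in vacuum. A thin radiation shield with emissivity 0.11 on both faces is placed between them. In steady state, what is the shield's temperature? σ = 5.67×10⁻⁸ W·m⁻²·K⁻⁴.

In steady state the net flux on the hot side equals that on the cold side.
σ(T₁⁴−T_s⁴)/D₁ = σ(T_s⁴−T₂⁴)/D₂, with D₁ = 1/ε₁+1/ε_s−1 = 9.267, D₂ = 1/ε_s+1/ε₂−1 = 9.480.
Solve for T_s⁴: T_s⁴ = (D₂·T₁⁴ + D₁·T₂⁴)/(D₁+D₂) = 2.721×10¹¹ K⁴.

T_s ≈ 722 K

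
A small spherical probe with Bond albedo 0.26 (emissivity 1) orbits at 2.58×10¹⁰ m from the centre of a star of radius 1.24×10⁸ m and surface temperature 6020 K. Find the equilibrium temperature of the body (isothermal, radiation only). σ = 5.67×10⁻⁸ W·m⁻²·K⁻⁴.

The star's surface emits σT_*⁴; at distance d the flux is S = σT_*⁴(R_*/d)².
S = 5.67×10⁻⁸·(6020)⁴·(1.24×10⁸/2.58×10¹⁰)² = 1720 W/m².
For an isothermal sphere T⁴ = (1−a)S/(4σ) = 5.613×10⁹ K⁴.

T ≈ 274 K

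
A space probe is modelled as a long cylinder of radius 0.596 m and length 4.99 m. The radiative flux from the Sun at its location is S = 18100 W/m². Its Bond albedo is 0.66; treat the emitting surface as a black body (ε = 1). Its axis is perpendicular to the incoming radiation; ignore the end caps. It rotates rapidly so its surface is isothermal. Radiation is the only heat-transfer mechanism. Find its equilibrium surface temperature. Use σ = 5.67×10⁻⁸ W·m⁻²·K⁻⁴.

T ≈ 431 K

At equilibrium, absorbed power = emitted power.
Absorbing cross-section = 2rL = 5.948 m²; emitting surface = 2πrL = 18.69 m² (ratio π).
(1−a)S·A_cross = εσ·A_surf·T⁴  ⇒  T⁴ = (1−a)S/(πσ).
T⁴ = 0.340·18100/(π·5.67×10⁻⁸) = 3.455×10¹⁰ K⁴.
T = (3.455×10¹⁰)^(1/4).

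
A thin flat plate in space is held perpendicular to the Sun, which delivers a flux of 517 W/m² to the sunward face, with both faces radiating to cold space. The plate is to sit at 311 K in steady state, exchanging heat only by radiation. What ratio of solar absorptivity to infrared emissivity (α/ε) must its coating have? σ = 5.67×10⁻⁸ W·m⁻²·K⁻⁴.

Balance: αS·A = εσ·2A·T⁴ ⇒ α/ε = 2σT⁴/S.
α/ε = 2·5.67×10⁻⁸·(311)⁴/517 = 2·5.67×10⁻⁸·9.355×10⁹/517.

α/ε ≈ 2.05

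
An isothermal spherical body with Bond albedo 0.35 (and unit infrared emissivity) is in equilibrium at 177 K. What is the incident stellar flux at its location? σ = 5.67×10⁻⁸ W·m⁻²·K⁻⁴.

S ≈ 342 W/m²

(1−a)S·πr² = σ·4πr²·T⁴ ⇒ S = 4σT⁴/(1−a).
S = 4·5.67×10⁻⁸·9.815×10⁸/0.650.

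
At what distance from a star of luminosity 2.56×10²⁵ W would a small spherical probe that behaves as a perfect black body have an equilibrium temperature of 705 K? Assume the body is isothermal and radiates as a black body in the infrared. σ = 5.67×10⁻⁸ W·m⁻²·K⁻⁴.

For an isothermal black-emitting sphere, (1−a)S·πr² = σ·4πr²·T⁴ ⇒ S = 4σT⁴/(1−a).
S = 4·5.67×10⁻⁸·(705)⁴/1.00 = 56030 W/m².
Flux falls as S = L/(4πd²), so d = √(L/(4πS)) = √(2.56×10²⁵/(4π·56030)).

d ≈ 6.03×10⁹ m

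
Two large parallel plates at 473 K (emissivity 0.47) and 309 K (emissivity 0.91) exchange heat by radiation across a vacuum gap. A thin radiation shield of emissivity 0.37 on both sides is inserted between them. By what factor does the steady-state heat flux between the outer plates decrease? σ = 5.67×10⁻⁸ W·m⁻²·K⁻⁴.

factor ≈ 2.98

Without shield: q₀ = σΔ(T⁴)/(1/ε₁+1/ε₂−1) with denominator 2.227.
With shield the two gaps are in series; the resistances add: (1/ε₁+1/ε_s−1)+(1/ε_s+1/ε₂−1) = 3.830+2.802 = 6.632.
Heat-flux ratio q₀/q = 6.632/2.227.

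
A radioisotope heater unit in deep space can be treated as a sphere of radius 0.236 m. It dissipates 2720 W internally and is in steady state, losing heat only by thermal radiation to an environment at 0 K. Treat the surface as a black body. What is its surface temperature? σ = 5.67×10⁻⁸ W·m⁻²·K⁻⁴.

Steady state: internal power = radiated power, P = εσA T⁴.
Radiating area A = 4πr² = 0.6999 m².
T⁴ = P/(εσA) = 2720/(1.0·5.67×10⁻⁸·0.6999) = 6.854×10¹⁰ K⁴.
T = (6.854×10¹⁰)^(1/4).

T ≈ 512 K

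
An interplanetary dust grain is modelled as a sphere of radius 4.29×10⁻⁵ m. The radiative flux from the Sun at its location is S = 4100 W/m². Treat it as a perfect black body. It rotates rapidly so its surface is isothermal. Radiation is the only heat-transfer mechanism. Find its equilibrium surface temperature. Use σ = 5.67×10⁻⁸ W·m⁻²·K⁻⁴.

T ≈ 367 K

At equilibrium, absorbed power = emitted power.
Absorbing cross-section = πr² = 5.782×10⁻⁹ m²; emitting surface = 4πr² = 2.313×10⁻⁸ m² (ratio 4).
S·A_cross = εσ·A_surf·T⁴  ⇒  T⁴ = S/(4σ).
T⁴ = 1.00·4100/(4·5.67×10⁻⁸) = 1.808×10¹⁰ K⁴.
T = (1.808×10¹⁰)^(1/4).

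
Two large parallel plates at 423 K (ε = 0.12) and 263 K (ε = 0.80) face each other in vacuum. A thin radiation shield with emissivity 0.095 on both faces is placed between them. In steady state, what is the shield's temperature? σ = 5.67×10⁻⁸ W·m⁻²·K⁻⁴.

In steady state the net flux on the hot side equals that on the cold side.
σ(T₁⁴−T_s⁴)/D₁ = σ(T_s⁴−T₂⁴)/D₂, with D₁ = 1/ε₁+1/ε_s−1 = 17.86, D₂ = 1/ε_s+1/ε₂−1 = 10.78.
Solve for T_s⁴: T_s⁴ = (D₂·T₁⁴ + D₁·T₂⁴)/(D₁+D₂) = 1.503×10¹⁰ K⁴.

T_s ≈ 350 K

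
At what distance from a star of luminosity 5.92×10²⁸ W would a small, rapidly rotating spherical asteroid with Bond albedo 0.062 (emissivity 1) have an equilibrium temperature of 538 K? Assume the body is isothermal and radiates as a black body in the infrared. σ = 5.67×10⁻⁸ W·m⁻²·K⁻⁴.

d ≈ 4.82×10¹¹ m

For an isothermal black-emitting sphere, (1−a)S·πr² = σ·4πr²·T⁴ ⇒ S = 4σT⁴/(1−a).
S = 4·5.67×10⁻⁸·(538)⁴/0.938 = 20260 W/m².
Flux falls as S = L/(4πd²), so d = √(L/(4πS)) = √(5.92×10²⁸/(4π·20260)).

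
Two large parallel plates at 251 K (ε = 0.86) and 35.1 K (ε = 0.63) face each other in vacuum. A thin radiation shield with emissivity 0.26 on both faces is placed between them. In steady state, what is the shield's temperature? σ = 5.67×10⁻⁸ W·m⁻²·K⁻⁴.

In steady state the net flux on the hot side equals that on the cold side.
σ(T₁⁴−T_s⁴)/D₁ = σ(T_s⁴−T₂⁴)/D₂, with D₁ = 1/ε₁+1/ε_s−1 = 4.009, D₂ = 1/ε_s+1/ε₂−1 = 4.433.
Solve for T_s⁴: T_s⁴ = (D₂·T₁⁴ + D₁·T₂⁴)/(D₁+D₂) = 2.085×10⁹ K⁴.

T_s ≈ 214 K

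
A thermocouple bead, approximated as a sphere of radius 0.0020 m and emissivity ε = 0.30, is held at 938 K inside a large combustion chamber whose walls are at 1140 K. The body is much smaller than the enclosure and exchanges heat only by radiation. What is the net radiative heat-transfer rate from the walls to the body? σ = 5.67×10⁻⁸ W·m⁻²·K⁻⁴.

P_net ≈ 0.782 W

For a small grey body in a large enclosure: P_net = εσA(T_body⁴ − T_wall⁴).
A = 4πr² = 5.027×10⁻⁵ m²; T_body⁴ − T_wall⁴ = 7.741×10¹¹ − 1.689×10¹² = -9.148×10¹¹ K⁴.
|P_net| = 0.30·5.67×10⁻⁸·5.027×10⁻⁵·9.148×10¹¹.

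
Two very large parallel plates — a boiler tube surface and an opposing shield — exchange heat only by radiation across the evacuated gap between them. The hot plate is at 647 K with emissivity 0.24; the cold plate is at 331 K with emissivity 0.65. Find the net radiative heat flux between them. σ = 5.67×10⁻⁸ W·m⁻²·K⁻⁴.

For two infinite grey parallel plates, q = σ(T₁⁴ − T₂⁴)/(1/ε₁ + 1/ε₂ − 1).
T₁⁴ − T₂⁴ = 1.752×10¹¹ − 1.200×10¹⁰ = 1.632×10¹¹ K⁴.
1/ε₁ + 1/ε₂ − 1 = 4.167 + 1.538 − 1 = 4.705.
q = 5.67×10⁻⁸ × 1.632×10¹¹ / 4.705.

q ≈ 1970 W/m²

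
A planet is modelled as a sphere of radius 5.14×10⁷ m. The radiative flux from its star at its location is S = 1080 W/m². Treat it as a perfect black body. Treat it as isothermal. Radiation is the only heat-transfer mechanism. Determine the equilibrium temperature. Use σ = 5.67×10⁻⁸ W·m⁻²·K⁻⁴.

T ≈ 263 K

At equilibrium, absorbed power = emitted power.
Absorbing cross-section = πr² = 8.300×10¹⁵ m²; emitting surface = 4πr² = 3.320×10¹⁶ m² (ratio 4).
S·A_cross = εσ·A_surf·T⁴  ⇒  T⁴ = S/(4σ).
T⁴ = 1.00·1080/(4·5.67×10⁻⁸) = 4.762×10⁹ K⁴.
T = (4.762×10⁹)^(1/4).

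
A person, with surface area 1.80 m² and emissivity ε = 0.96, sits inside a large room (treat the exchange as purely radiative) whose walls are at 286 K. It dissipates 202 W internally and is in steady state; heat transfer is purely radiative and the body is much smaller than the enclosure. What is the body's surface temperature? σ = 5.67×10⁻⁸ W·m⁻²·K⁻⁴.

T ≈ 306 K

For a small grey body in a large enclosure, net radiated power = εσA(T⁴ − T_w⁴).
Steady state: P = εσA(T⁴ − T_w⁴) with A = 1.80 m².
T⁴ = P/(εσA) + T_w⁴ = 202/(0.96·5.67×10⁻⁸·1.800) + (286)⁴
    = 2.062×10⁹ + 6.691×10⁹ = 8.752×10⁹ K⁴.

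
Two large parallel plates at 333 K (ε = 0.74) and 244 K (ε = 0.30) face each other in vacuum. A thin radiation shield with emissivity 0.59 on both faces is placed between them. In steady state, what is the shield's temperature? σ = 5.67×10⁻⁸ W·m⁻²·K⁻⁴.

In steady state the net flux on the hot side equals that on the cold side.
σ(T₁⁴−T_s⁴)/D₁ = σ(T_s⁴−T₂⁴)/D₂, with D₁ = 1/ε₁+1/ε_s−1 = 2.046, D₂ = 1/ε_s+1/ε₂−1 = 4.028.
Solve for T_s⁴: T_s⁴ = (D₂·T₁⁴ + D₁·T₂⁴)/(D₁+D₂) = 9.348×10⁹ K⁴.

T_s ≈ 311 K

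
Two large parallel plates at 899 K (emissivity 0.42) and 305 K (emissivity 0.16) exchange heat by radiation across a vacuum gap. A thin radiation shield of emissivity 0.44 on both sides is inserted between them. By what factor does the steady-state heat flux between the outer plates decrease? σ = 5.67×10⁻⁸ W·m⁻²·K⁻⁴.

factor ≈ 1.46

Without shield: q₀ = σΔ(T⁴)/(1/ε₁+1/ε₂−1) with denominator 7.631.
With shield the two gaps are in series; the resistances add: (1/ε₁+1/ε_s−1)+(1/ε_s+1/ε₂−1) = 3.654+7.523 = 11.18.
Heat-flux ratio q₀/q = 11.18/7.631.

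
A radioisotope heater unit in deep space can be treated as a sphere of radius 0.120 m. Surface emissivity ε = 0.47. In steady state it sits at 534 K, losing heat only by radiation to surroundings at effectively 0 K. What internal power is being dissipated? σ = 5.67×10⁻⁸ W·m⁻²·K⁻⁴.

P ≈ 392 W

Steady state: P = εσA T⁴.
A = 4πr² = 0.1810 m²; T⁴ = (534)⁴ = 8.131×10¹⁰ K⁴.
P = 0.47 × 5.67×10⁻⁸ × 0.1810 × 8.131×10¹⁰.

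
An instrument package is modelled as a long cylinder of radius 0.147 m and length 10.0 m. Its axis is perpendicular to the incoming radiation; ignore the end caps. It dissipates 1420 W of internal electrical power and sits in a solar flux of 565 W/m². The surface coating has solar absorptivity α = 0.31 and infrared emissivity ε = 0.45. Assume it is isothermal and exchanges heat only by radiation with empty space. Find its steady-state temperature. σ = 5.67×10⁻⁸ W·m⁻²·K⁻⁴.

At steady state, absorbed solar power + internal power = radiated power.
Absorbed: α·S·A_cross = 0.31·565·2.940 = 514.9 W (cross-section 2rL).
Total input = 514.9 + 1420 = 1935 W.
Radiated: εσ·A_surf·T⁴ with A_surf = 2πrL = 9.236 m².
T⁴ = 1935/(0.45·5.67×10⁻⁸·9.236) = 8.211×10⁹ K⁴.

T ≈ 301 K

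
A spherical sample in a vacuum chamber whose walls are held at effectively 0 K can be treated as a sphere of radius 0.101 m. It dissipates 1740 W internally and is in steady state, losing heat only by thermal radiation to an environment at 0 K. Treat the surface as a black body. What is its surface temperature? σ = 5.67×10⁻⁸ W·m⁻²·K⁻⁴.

Steady state: internal power = radiated power, P = εσA T⁴.
Radiating area A = 4πr² = 0.1282 m².
T⁴ = P/(εσA) = 1740/(1.0·5.67×10⁻⁸·0.1282) = 2.394×10¹¹ K⁴.
T = (2.394×10¹¹)^(1/4).

T ≈ 699 K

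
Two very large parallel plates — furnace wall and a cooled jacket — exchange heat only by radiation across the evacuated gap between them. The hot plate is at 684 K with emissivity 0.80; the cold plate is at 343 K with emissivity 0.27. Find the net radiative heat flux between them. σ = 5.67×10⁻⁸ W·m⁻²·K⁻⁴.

For two infinite grey parallel plates, q = σ(T₁⁴ − T₂⁴)/(1/ε₁ + 1/ε₂ − 1).
T₁⁴ − T₂⁴ = 2.189×10¹¹ − 1.384×10¹⁰ = 2.050×10¹¹ K⁴.
1/ε₁ + 1/ε₂ − 1 = 1.250 + 3.704 − 1 = 3.954.
q = 5.67×10⁻⁸ × 2.050×10¹¹ / 3.954.

q ≈ 2940 W/m²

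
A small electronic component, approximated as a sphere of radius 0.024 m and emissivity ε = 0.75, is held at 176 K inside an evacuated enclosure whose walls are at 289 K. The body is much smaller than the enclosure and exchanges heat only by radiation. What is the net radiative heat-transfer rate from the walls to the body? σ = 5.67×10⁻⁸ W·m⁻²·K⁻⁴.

For a small grey body in a large enclosure: P_net = εσA(T_body⁴ − T_wall⁴).
A = 4πr² = 0.007238 m²; T_body⁴ − T_wall⁴ = 9.595×10⁸ − 6.976×10⁹ = -6.016×10⁹ K⁴.
|P_net| = 0.75·5.67×10⁻⁸·0.007238·6.016×10⁹.

P_net ≈ 1.85 W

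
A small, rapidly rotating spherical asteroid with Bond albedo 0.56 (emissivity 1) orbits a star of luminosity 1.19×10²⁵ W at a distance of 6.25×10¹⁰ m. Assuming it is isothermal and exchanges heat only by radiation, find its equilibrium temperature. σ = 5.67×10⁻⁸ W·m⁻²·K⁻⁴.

T ≈ 147 K

First find the stellar flux at distance d: S = L/(4πd²) = 1.19×10²⁵/(4π·(6.25×10¹⁰)²) = 242.4 W/m².
For an isothermal sphere, absorbed (1−a)S·πr² = emitted σ·4πr²·T⁴, so T⁴ = (1−a)S/(4σ).
T⁴ = 0.440·242.4/(4·5.67×10⁻⁸) = 4.703×10⁸ K⁴.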